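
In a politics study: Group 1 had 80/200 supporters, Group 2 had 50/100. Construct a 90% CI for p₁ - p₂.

p̂₁ = 0.4, p̂₂ = 0.5. Difference = -0.1. CI = (-0.2, 0.0)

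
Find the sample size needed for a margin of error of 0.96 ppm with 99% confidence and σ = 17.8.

n = (z*σ/E)² = (2.576×17.8/0.96)² = 2281.3 → n = 2282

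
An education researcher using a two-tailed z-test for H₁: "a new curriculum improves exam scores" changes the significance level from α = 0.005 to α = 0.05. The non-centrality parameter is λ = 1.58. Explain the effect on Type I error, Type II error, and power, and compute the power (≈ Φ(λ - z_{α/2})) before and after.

Increasing α from 0.005 to 0.05:
• Type I error rate increases (α is the Type I rate by definition).
• Critical value moves from z_{α/2} = 2.807 to 1.96, so power = Φ(λ - z_{α/2}) goes from Φ(1.58 - 2.807) = 0.11 to Φ(1.58 - 1.96) = 0.352.
• Type II error rate β = 1 - power therefore decreases (0.89 → 0.648).
Appropriate when false negatives are costly — here, keeping the old curriculum when the new one would have helped students.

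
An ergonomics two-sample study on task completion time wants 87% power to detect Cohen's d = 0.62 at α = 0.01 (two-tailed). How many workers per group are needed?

z_{α/2} = 2.576, z_β = Φ⁻¹(0.87) = 1.126. For medium effect (d = 0.62): n per group = 2(z_{α/2} + z_β)²/d² = 2(2.576 + 1.126)²/0.62² = 71.3 → 72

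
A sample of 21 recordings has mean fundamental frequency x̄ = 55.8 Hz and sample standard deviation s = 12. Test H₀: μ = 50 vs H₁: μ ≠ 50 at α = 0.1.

t = (x̄ - μ₀)/(s/√n) = (55.8 - 50)/(12/√21) = 2.215. df = 20, critical t = ±1.725. Reject H₀.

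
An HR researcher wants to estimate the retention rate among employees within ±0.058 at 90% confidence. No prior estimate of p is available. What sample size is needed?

Conservative approach: use p = 0.5 (maximizes p(1-p) = 0.25). n = z²(0.25)/E² = 1.645²×0.25/0.058² = 201.1 → n = 202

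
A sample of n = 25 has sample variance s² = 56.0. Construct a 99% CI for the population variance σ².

df = 24. χ²_{0.005} = 45.559, χ²_{0.995} = 9.886. CI for σ² = ((n-1)s²/χ²_{α/2}, (n-1)s²/χ²_{1-α/2}) = (24·56.0/45.559, 24·56.0/9.886) = (29.5, 135.95)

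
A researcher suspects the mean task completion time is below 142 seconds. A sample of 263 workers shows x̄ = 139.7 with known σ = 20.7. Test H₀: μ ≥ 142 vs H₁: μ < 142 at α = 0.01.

z = -1.802. Critical value: -2.33. Fail to reject H₀.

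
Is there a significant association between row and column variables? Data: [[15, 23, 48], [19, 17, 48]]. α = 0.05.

χ² = 1.347. df = 2, critical = 5.991. Fail to reject H₀. No evidence of dependence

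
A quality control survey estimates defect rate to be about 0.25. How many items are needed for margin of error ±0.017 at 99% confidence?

n = z²p(1-p)/E² = 2.576²×0.25×0.75/0.017² = 4305.2 → n = 4306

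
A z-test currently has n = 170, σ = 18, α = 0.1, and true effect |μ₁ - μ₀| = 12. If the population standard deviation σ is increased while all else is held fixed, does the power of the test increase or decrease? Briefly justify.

Power decreases: a larger σ inflates the standard error σ/√n, pulling the sampling distribution under H₁ back toward the critical value.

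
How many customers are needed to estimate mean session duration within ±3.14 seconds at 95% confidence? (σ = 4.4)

n = (z*σ/E)² = (1.96×4.4/3.14)² = 7.5 → n = 8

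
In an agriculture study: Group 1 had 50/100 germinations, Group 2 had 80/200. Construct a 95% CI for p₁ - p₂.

p̂₁ = 0.5, p̂₂ = 0.4. Difference = 0.1. CI = (-0.019, 0.219)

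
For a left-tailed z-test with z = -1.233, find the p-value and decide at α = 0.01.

p = P(Z < -1.233) = Φ(-1.233) ≈ 0.1088. Since p ≥ 0.01, fail to reject H₀ (not significant) at α = 0.01.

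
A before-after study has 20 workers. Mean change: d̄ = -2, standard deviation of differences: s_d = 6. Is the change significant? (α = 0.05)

t = d̄/(s_d/√n) = -2/(6/√20) = -1.491. df = 19, critical t = ±2.093. Fail to reject H₀.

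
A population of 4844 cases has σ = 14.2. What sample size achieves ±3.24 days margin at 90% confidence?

Without FPC: n₀ = (1.645×14.2/3.24)² = 51.978. With FPC: n = n₀N/(n₀+N-1) = 51.4 → n = 52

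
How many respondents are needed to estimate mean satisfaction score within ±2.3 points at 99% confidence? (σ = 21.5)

n = (z*σ/E)² = (2.576×21.5/2.3)² = 579.8 → n = 580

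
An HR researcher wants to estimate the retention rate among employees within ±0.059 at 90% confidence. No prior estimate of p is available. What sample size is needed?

Conservative approach: use p = 0.5 (maximizes p(1-p) = 0.25). n = z²(0.25)/E² = 1.645²×0.25/0.059² = 194.3 → n = 195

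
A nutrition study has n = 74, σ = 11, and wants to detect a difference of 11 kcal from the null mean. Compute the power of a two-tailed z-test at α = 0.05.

SE = σ/√n = 11/√74 = 1.279. Non-centrality λ = d/SE = 11/1.279 = 8.602. Power ≈ Φ(λ - z_{α/2}) = Φ(8.602 - 1.96) = Φ(6.642) = 1.0.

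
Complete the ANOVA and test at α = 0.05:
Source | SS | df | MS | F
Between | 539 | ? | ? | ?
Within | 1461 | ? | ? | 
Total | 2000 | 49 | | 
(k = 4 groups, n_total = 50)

df_between = 3, df_within = 46. MS_between = 179.67, MS_within = 31.76. F = 5.657, F_crit ≈ 2.807. Reject H₀.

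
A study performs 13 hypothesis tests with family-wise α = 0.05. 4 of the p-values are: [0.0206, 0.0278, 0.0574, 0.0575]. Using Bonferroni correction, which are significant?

Bonferroni α = 0.05/13 = 0.00385. None of the given p-values are significant.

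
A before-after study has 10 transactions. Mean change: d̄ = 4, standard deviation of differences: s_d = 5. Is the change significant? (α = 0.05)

t = d̄/(s_d/√n) = 4/(5/√10) = 2.53. df = 9, critical t = ±2.262. Reject H₀.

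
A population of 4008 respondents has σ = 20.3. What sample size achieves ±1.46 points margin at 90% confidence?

Without FPC: n₀ = (1.645×20.3/1.46)² = 523.14. With FPC: n = n₀N/(n₀+N-1) = 462.8 → n = 463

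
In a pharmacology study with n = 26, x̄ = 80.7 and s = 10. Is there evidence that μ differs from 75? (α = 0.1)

t = (x̄ - μ₀)/(s/√n) = (80.7 - 75)/(10/√26) = 2.906. df = 25, critical t = ±1.708. Reject H₀.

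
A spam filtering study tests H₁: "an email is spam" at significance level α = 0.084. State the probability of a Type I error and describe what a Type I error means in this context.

P(Type I error) = α = 0.084. A Type I error is rejecting H₀ when H₀ is actually true (false positive) — here, concluding that an email is spam when in fact this is not the case. Consequence: a legitimate email is sent to the spam folder and the user misses it.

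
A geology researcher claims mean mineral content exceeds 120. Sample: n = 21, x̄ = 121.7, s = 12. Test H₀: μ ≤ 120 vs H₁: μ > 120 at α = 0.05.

t = (121.7 - 120)/(12/√21) = 0.649, df = 20. Critical t = 1.725. Fail to reject H₀.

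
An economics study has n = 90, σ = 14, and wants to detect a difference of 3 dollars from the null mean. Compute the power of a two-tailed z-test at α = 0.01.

SE = σ/√n = 14/√90 = 1.476. Non-centrality λ = d/SE = 3/1.476 = 2.033. Power ≈ Φ(λ - z_{α/2}) = Φ(2.033 - 2.576) = Φ(-0.543) = 0.294.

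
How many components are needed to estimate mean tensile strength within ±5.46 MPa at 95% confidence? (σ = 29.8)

n = (z*σ/E)² = (1.96×29.8/5.46)² = 114.4 → n = 115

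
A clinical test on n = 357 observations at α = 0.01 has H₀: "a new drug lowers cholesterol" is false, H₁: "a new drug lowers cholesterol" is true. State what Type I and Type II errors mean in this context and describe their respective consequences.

Type I (false positive): concluding that a new drug lowers cholesterol when it is not — approving an ineffective drug — patients take a useless medication and may skip effective alternatives. Type II (false negative): failing to conclude that a new drug lowers cholesterol when it is — shelving an effective drug — patients miss out on a treatment that would have helped. Which is costlier depends on domain priorities and is a judgement call rather than a statistical fact.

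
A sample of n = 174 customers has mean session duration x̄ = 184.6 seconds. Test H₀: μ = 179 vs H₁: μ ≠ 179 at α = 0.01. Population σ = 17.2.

z = (x̄ - μ₀)/(σ/√n) = (184.6 - 179)/(17.2/√174) = 4.295. Critical value: ±2.576. Since |4.295| > 2.576, Reject H₀.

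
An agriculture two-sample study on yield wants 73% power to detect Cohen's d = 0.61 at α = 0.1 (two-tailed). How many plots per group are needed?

z_{α/2} = 1.645, z_β = Φ⁻¹(0.73) = 0.613. For medium effect (d = 0.61): n per group = 2(z_{α/2} + z_β)²/d² = 2(1.645 + 0.613)²/0.61² = 27.4 → 28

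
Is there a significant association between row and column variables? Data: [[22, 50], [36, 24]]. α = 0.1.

χ² = 11.519. df = 1, critical = 2.706. Reject H₀. Variables are dependent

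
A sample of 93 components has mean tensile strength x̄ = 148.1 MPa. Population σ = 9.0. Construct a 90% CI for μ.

CI = x̄ ± z*(σ/√n) = 148.1 ± 1.645(9.0/√93) = 148.1 ± 1.54 = (146.56, 149.64)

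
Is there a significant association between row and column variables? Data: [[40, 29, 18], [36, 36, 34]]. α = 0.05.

χ² = 4.056. df = 2, critical = 5.991. Fail to reject H₀. No evidence of dependence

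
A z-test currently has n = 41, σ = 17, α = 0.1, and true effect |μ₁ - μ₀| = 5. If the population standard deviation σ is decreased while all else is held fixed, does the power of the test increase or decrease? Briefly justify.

Power increases: a smaller σ shrinks the standard error σ/√n, moving the sampling distribution under H₁ further from the critical value.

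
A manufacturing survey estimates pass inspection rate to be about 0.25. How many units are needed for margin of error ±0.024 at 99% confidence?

n = z²p(1-p)/E² = 2.576²×0.25×0.75/0.024² = 2160.1 → n = 2161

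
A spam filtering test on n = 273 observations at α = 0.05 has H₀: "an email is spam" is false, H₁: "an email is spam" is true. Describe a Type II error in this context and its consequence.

Type II error: failing to reject H₀ when it is false — concluding that an email is spam is not supported when in fact it is. Consequence: a spam email lands in the inbox.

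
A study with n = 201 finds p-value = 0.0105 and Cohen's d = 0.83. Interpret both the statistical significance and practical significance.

Statistically significant (p = 0.0105 < 0.05). Cohen's d = 0.83 indicates a large effect size. Both statistical and practical significance should be considered.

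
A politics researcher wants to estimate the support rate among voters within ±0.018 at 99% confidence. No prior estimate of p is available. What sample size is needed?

Conservative approach: use p = 0.5 (maximizes p(1-p) = 0.25). n = z²(0.25)/E² = 2.576²×0.25/0.018² = 5120.2 → n = 5121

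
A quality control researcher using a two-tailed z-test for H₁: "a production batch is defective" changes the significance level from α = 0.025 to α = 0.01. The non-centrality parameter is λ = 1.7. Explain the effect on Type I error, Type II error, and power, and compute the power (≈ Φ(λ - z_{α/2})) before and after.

Decreasing α from 0.025 to 0.01:
• Type I error rate decreases (α is the Type I rate by definition).
• Critical value moves from z_{α/2} = 2.241 to 2.576, so power = Φ(λ - z_{α/2}) goes from Φ(1.7 - 2.241) = 0.294 to Φ(1.7 - 2.576) = 0.191.
• Type II error rate β = 1 - power therefore increases (0.706 → 0.809).
Appropriate when false positives are costly — here, scrapping a good batch — wasted material and cost for no reason.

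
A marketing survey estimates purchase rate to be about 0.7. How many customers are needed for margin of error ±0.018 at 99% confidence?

n = z²p(1-p)/E² = 2.576²×0.7×0.3/0.018² = 4301.0 → n = 4301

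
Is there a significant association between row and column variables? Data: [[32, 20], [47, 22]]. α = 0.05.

χ² = 0.566. df = 1, critical = 3.841. Fail to reject H₀. No evidence of dependence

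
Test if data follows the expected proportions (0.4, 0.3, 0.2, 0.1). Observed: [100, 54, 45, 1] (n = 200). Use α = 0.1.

Expected: [80.0, 60.0, 40.0, 20.0]. χ² = 24.275. df = 3, critical = 6.251. Reject H₀.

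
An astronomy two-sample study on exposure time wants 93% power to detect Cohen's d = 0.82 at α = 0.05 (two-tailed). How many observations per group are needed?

z_{α/2} = 1.96, z_β = Φ⁻¹(0.93) = 1.476. For large effect (d = 0.82): n per group = 2(z_{α/2} + z_β)²/d² = 2(1.96 + 1.476)²/0.82² = 35.1 → 36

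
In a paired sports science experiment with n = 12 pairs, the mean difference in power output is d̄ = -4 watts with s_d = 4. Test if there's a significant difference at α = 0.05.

t = d̄/(s_d/√n) = -4/(4/√12) = -3.464. df = 11, critical t = ±2.201. Reject H₀.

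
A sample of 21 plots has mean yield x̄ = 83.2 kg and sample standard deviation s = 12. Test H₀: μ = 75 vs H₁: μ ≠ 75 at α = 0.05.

t = (x̄ - μ₀)/(s/√n) = (83.2 - 75)/(12/√21) = 3.131. df = 20, critical t = ±2.086. Reject H₀.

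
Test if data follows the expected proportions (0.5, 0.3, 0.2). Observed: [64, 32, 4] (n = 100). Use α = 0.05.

Expected: [50.0, 30.0, 20.0]. χ² = 16.853. df = 2, critical = 5.991. Reject H₀.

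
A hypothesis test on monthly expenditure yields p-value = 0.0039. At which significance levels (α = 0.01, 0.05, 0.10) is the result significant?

p = 0.0039. Significant at: α = 0.01, 0.05, 0.1.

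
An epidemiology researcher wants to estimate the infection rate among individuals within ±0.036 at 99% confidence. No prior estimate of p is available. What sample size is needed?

Conservative approach: use p = 0.5 (maximizes p(1-p) = 0.25). n = z²(0.25)/E² = 2.576²×0.25/0.036² = 1280.05 → n = 1281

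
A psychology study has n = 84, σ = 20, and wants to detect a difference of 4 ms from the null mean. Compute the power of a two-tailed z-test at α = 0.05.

SE = σ/√n = 20/√84 = 2.182. Non-centrality λ = d/SE = 4/2.182 = 1.833. Power ≈ Φ(λ - z_{α/2}) = Φ(1.833 - 1.96) = Φ(-0.127) = 0.449.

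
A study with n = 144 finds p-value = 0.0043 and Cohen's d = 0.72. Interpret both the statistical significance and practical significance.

Statistically significant (p = 0.0043 < 0.05). Cohen's d = 0.72 indicates a medium effect size. Both statistical and practical significance should be considered.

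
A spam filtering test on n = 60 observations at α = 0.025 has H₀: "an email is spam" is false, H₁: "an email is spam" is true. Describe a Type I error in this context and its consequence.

Type I error: rejecting H₀ when it is true — concluding that an email is spam when in fact it is not. Consequence: a legitimate email is sent to the spam folder and the user misses it.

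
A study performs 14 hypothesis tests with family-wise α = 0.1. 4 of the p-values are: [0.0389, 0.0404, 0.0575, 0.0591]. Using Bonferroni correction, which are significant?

Bonferroni α = 0.1/14 = 0.00714. None of the given p-values are significant.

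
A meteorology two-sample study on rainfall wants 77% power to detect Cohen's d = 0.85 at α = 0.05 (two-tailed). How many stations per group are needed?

z_{α/2} = 1.96, z_β = Φ⁻¹(0.77) = 0.739. For large effect (d = 0.85): n per group = 2(z_{α/2} + z_β)²/d² = 2(1.96 + 0.739)²/0.85² = 20.2 → 21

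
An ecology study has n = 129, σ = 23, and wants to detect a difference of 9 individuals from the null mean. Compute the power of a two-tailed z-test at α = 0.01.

SE = σ/√n = 23/√129 = 2.025. Non-centrality λ = d/SE = 9/2.025 = 4.444. Power ≈ Φ(λ - z_{α/2}) = Φ(4.444 - 2.576) = Φ(1.868) = 0.969.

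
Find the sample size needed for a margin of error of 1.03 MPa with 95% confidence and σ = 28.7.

n = (z*σ/E)² = (1.96×28.7/1.03)² = 2982.6 → n = 2983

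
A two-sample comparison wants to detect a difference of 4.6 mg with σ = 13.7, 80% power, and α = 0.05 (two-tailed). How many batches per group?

n per group = 2(z_α/2 + z_β)²σ²/d² = 2×(1.96 + 0.84)²×13.7²/4.6² = 139.1 → n = 140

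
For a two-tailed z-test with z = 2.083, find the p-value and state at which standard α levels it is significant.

p = 2·P(Z > |2.083|) = 2·(1 - Φ(2.083)) ≈ 0.0373. Significant at α = 0.1; Significant at α = 0.05.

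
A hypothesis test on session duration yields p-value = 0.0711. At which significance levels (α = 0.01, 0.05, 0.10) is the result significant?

p = 0.0711. Significant at: α = 0.1.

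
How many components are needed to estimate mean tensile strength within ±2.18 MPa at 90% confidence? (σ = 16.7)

n = (z*σ/E)² = (1.645×16.7/2.18)² = 158.8 → n = 159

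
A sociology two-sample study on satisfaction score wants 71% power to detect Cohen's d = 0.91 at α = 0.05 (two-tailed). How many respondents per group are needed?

z_{α/2} = 1.96, z_β = Φ⁻¹(0.71) = 0.553. For large effect (d = 0.91): n per group = 2(z_{α/2} + z_β)²/d² = 2(1.96 + 0.553)²/0.91² = 15.3 → 16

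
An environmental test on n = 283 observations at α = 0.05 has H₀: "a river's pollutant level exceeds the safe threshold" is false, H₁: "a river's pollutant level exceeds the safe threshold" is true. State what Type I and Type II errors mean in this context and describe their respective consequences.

Type I (false positive): concluding that a river's pollutant level exceeds the safe threshold when it is not — shutting down a compliant factory unnecessarily. Type II (false negative): failing to conclude that a river's pollutant level exceeds the safe threshold when it is — allowing unsafe pollution to continue. Which is costlier depends on domain priorities and is a judgement call rather than a statistical fact.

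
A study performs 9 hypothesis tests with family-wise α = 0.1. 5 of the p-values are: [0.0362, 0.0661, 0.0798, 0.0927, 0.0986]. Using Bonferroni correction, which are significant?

Bonferroni α = 0.1/9 = 0.01111. None of the given p-values are significant.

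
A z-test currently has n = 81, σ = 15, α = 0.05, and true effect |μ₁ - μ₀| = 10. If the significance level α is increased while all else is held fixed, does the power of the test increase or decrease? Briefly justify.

Power increases: a larger α lowers the critical value, so more of the H₁ sampling distribution falls in the rejection region.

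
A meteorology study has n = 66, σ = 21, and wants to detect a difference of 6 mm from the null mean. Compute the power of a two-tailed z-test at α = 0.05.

SE = σ/√n = 21/√66 = 2.585. Non-centrality λ = d/SE = 6/2.585 = 2.321. Power ≈ Φ(λ - z_{α/2}) = Φ(2.321 - 1.96) = Φ(0.361) = 0.641.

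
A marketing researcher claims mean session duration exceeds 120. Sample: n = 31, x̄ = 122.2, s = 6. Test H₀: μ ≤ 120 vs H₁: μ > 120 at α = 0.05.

t = (122.2 - 120)/(6/√31) = 2.042, df = 30. Critical t = 1.697. Reject H₀.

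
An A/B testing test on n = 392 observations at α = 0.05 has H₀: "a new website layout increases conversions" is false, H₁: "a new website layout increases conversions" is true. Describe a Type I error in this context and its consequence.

Type I error: rejecting H₀ when it is true — concluding that a new website layout increases conversions when in fact it is not. Consequence: rolling out a layout that doesn't actually help — wasted engineering effort.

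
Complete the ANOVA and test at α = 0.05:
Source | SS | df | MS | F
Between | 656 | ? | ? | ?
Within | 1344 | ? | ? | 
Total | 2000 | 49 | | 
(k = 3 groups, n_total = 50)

df_between = 2, df_within = 47. MS_between = 328.0, MS_within = 28.6. F = 11.47, F_crit ≈ 3.195. Reject H₀.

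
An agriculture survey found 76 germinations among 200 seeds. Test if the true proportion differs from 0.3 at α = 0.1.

p̂ = 0.38, p₀ = 0.3. z = (p̂ - p₀)/√(p₀(1-p₀)/n) = 2.469. Critical: ±1.645. Reject H₀.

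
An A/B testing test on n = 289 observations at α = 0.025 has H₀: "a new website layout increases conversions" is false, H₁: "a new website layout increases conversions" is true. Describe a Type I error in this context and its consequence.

Type I error: rejecting H₀ when it is true — concluding that a new website layout increases conversions when in fact it is not. Consequence: rolling out a layout that doesn't actually help — wasted engineering effort.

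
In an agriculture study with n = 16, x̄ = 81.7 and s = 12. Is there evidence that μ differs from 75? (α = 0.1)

t = (x̄ - μ₀)/(s/√n) = (81.7 - 75)/(12/√16) = 2.233. df = 15, critical t = ±1.753. Reject H₀.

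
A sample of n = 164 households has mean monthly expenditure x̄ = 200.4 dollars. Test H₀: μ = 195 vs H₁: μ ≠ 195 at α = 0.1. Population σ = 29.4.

z = (x̄ - μ₀)/(σ/√n) = (200.4 - 195)/(29.4/√164) = 2.352. Critical value: ±1.645. Since |2.352| > 1.645, Reject H₀.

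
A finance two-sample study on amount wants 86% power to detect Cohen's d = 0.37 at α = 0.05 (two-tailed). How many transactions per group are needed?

z_{α/2} = 1.96, z_β = Φ⁻¹(0.86) = 1.08. For small effect (d = 0.37): n per group = 2(z_{α/2} + z_β)²/d² = 2(1.96 + 1.08)²/0.37² = 135.01 → 136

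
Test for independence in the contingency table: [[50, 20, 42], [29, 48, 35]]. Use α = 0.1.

χ² = 17.748. df = 2, critical = 4.605. Reject H₀. Variables are dependent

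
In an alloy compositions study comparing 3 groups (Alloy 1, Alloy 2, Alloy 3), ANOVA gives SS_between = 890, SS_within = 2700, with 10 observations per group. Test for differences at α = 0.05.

df_between = 2, df_within = 27. F = MS_between/MS_within = 445.0/100.0 = 4.45. F_crit ≈ 3.354. Reject H₀. At least one mean differs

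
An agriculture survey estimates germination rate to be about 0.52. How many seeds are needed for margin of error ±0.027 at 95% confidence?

n = z²p(1-p)/E² = 1.96²×0.52×0.48/0.027² = 1315.3 → n = 1316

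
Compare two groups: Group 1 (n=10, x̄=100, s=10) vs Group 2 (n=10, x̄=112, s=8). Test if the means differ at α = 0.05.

Pooled sp = 9.06. t = -2.963, df = 18. Critical t = ±2.101. Reject H₀.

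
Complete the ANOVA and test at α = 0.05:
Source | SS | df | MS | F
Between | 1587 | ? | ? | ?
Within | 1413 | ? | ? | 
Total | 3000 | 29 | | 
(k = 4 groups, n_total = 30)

df_between = 3, df_within = 26. MS_between = 529.0, MS_within = 54.35. F = 9.734, F_crit ≈ 2.975. Reject H₀.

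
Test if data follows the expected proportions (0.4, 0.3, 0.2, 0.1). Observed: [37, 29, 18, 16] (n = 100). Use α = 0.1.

Expected: [40.0, 30.0, 20.0, 10.0]. χ² = 4.058. df = 3, critical = 6.251. Fail to reject H₀.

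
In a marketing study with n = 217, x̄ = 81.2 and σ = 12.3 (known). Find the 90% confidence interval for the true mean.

CI = x̄ ± z*(σ/√n) = 81.2 ± 1.645(12.3/√217) = 81.2 ± 1.37 = (79.83, 82.57)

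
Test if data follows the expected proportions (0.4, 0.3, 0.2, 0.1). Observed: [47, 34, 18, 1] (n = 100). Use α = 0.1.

Expected: [40.0, 30.0, 20.0, 10.0]. χ² = 10.058. df = 3, critical = 6.251. Reject H₀.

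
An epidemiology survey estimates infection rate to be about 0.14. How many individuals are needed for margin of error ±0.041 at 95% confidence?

n = z²p(1-p)/E² = 1.96²×0.14×0.86/0.041² = 275.2 → n = 276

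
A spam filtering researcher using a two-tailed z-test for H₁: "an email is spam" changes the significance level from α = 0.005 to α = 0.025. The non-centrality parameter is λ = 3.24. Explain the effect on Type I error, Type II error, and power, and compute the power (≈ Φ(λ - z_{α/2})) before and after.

Increasing α from 0.005 to 0.025:
• Type I error rate increases (α is the Type I rate by definition).
• Critical value moves from z_{α/2} = 2.807 to 2.241, so power = Φ(λ - z_{α/2}) goes from Φ(3.24 - 2.807) = 0.667 to Φ(3.24 - 2.241) = 0.841.
• Type II error rate β = 1 - power therefore decreases (0.333 → 0.159).
Appropriate when false negatives are costly — here, a spam email lands in the inbox.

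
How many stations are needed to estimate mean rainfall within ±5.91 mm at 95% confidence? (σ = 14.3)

n = (z*σ/E)² = (1.96×14.3/5.91)² = 22.5 → n = 23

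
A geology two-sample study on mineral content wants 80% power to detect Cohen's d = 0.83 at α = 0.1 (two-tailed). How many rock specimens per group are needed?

z_{α/2} = 1.645, z_β = Φ⁻¹(0.8) = 0.842. For large effect (d = 0.83): n per group = 2(z_{α/2} + z_β)²/d² = 2(1.645 + 0.842)²/0.83² = 18.0 → 18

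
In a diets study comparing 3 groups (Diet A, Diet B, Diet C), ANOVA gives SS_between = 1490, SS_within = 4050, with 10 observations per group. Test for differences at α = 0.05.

df_between = 2, df_within = 27. F = MS_between/MS_within = 745.0/150.0 = 4.967. F_crit ≈ 3.354. Reject H₀. At least one mean differs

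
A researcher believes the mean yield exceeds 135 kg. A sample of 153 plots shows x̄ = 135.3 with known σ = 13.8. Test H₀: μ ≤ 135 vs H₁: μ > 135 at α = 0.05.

z = 0.269. Critical value: 1.645. Fail to reject H₀.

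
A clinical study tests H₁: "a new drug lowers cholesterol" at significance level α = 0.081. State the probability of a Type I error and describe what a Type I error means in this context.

P(Type I error) = α = 0.081. A Type I error is rejecting H₀ when H₀ is actually true (false positive) — here, concluding that a new drug lowers cholesterol when in fact this is not the case. Consequence: approving an ineffective drug — patients take a useless medication and may skip effective alternatives.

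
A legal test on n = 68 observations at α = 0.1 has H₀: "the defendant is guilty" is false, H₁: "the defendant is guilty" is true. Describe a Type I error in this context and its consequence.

Type I error: rejecting H₀ when it is true — concluding that the defendant is guilty when in fact it is not. Consequence: convicting an innocent person.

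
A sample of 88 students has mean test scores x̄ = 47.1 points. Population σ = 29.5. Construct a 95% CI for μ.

CI = x̄ ± z*(σ/√n) = 47.1 ± 1.96(29.5/√88) = 47.1 ± 6.16 = (40.94, 53.26)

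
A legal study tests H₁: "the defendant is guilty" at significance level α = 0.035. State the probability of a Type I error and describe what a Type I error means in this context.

P(Type I error) = α = 0.035. A Type I error is rejecting H₀ when H₀ is actually true (false positive) — here, concluding that the defendant is guilty when in fact this is not the case. Consequence: convicting an innocent person.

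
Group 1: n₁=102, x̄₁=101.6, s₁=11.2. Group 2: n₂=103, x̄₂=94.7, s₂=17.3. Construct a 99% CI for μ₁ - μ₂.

Difference = 6.9. SE = √(11.2²/102 + 17.3²/103) = 2.034. CI = (1.66, 12.14)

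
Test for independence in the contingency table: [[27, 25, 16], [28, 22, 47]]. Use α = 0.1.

χ² = 10.697. df = 2, critical = 4.605. Reject H₀. Variables are dependent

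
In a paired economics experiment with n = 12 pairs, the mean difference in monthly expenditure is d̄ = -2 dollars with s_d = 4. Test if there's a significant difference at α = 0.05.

t = d̄/(s_d/√n) = -2/(4/√12) = -1.732. df = 11, critical t = ±2.201. Fail to reject H₀.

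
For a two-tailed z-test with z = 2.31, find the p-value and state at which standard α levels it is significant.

p = 2·P(Z > |2.31|) = 2·(1 - Φ(2.31)) ≈ 0.0209. Significant at α = 0.1; Significant at α = 0.05.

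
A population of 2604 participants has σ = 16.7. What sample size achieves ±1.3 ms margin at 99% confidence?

Without FPC: n₀ = (2.576×16.7/1.3)² = 1095.06. With FPC: n = n₀N/(n₀+N-1) = 771.1 → n = 772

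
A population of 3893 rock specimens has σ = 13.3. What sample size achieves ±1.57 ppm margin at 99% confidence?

Without FPC: n₀ = (2.576×13.3/1.57)² = 476.207. With FPC: n = n₀N/(n₀+N-1) = 424.4 → n = 425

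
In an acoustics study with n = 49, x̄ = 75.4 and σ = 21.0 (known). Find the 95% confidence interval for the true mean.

CI = x̄ ± z*(σ/√n) = 75.4 ± 1.96(21.0/√49) = 75.4 ± 5.88 = (69.52, 81.28)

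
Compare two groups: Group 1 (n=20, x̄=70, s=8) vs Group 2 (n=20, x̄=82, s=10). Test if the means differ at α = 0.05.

Pooled sp = 9.06. t = -4.191, df = 38. Critical t = ±2.024. Reject H₀.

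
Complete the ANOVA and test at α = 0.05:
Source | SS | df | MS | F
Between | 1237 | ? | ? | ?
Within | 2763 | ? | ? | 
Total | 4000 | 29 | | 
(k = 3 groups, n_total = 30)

df_between = 2, df_within = 27. MS_between = 618.5, MS_within = 102.33. F = 6.044, F_crit ≈ 3.354. Reject H₀.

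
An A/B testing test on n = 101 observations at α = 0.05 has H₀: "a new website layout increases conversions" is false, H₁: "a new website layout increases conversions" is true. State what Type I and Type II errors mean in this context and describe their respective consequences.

Type I (false positive): concluding that a new website layout increases conversions when it is not — rolling out a layout that doesn't actually help — wasted engineering effort. Type II (false negative): failing to conclude that a new website layout increases conversions when it is — discarding a layout that would have improved conversions — lost revenue. Which is costlier depends on domain priorities and is a judgement call rather than a statistical fact.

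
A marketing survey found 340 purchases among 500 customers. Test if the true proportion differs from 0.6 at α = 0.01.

p̂ = 0.68, p₀ = 0.6. z = (p̂ - p₀)/√(p₀(1-p₀)/n) = 3.651. Critical: ±2.576. Reject H₀.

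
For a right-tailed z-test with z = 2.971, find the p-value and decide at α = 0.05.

p = P(Z > 2.971) = 1 - Φ(2.971) ≈ 0.0015. Since p < 0.05, reject H₀ (significant) at α = 0.05.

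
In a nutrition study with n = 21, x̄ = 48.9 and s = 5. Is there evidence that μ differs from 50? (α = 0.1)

t = (x̄ - μ₀)/(s/√n) = (48.9 - 50)/(5/√21) = -1.008. df = 20, critical t = ±1.725. Fail to reject H₀.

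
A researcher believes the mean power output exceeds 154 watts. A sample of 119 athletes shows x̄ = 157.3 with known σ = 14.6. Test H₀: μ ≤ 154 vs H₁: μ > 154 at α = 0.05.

z = 2.466. Critical value: 1.645. Reject H₀.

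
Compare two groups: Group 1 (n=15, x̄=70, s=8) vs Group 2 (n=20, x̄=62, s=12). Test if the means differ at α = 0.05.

Pooled sp = 10.49. t = 2.233, df = 33. Critical t = ±2.035. Reject H₀.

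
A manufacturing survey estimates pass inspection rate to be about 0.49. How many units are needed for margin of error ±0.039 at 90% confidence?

n = z²p(1-p)/E² = 1.645²×0.49×0.51/0.039² = 444.6 → n = 445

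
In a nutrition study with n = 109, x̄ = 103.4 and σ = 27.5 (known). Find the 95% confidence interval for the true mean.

CI = x̄ ± z*(σ/√n) = 103.4 ± 1.96(27.5/√109) = 103.4 ± 5.16 = (98.24, 108.56)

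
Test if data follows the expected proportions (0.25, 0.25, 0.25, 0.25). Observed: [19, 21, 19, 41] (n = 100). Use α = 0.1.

Expected: [25.0, 25.0, 25.0, 25.0]. χ² = 13.76. df = 3, critical = 6.251. Reject H₀.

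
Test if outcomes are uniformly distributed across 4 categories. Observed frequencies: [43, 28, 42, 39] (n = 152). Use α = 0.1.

Expected = 38 each. χ² = Σ(O-E)²/E = 3.737. df = 3, critical value = 6.251. Fail to reject H₀.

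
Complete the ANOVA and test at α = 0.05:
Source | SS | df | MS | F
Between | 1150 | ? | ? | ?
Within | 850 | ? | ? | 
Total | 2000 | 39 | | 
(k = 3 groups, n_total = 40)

df_between = 2, df_within = 37. MS_between = 575.0, MS_within = 22.97. F = 25.029, F_crit ≈ 3.252. Reject H₀.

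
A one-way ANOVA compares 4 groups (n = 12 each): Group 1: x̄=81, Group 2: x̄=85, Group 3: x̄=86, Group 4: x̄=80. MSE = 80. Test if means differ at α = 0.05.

Grand mean = 83.0. SS_between = 312.0, MS_between = 104.0. F = 1.3, F_crit ≈ 2.816. Fail to reject H₀.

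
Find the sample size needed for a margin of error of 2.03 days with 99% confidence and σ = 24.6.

n = (z*σ/E)² = (2.576×24.6/2.03)² = 974.5 → n = 975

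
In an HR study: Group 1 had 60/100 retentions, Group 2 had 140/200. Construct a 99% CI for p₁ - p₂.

p̂₁ = 0.6, p̂₂ = 0.7. Difference = -0.1. CI = (-0.251, 0.051)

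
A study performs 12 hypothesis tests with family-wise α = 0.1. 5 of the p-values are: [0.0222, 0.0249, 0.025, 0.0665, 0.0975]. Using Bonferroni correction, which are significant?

Bonferroni α = 0.1/12 = 0.00833. None of the given p-values are significant.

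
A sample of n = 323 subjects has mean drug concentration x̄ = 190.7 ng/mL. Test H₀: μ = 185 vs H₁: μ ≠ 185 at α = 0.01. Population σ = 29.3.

z = (x̄ - μ₀)/(σ/√n) = (190.7 - 185)/(29.3/√323) = 3.496. Critical value: ±2.576. Since |3.496| > 2.576, Reject H₀.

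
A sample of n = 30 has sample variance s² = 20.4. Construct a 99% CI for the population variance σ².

df = 29. χ²_{0.005} = 52.336, χ²_{0.995} = 13.121. CI for σ² = ((n-1)s²/χ²_{α/2}, (n-1)s²/χ²_{1-α/2}) = (29·20.4/52.336, 29·20.4/13.121) = (11.3, 45.09)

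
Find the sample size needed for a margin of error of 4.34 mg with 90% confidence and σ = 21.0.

n = (z*σ/E)² = (1.645×21.0/4.34)² = 63.4 → n = 64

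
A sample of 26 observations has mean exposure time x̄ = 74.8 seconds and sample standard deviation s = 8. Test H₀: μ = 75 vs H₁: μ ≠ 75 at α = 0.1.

t = (x̄ - μ₀)/(s/√n) = (74.8 - 75)/(8/√26) = -0.127. df = 25, critical t = ±1.708. Fail to reject H₀.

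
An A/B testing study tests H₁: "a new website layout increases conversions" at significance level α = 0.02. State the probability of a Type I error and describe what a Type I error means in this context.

P(Type I error) = α = 0.02. A Type I error is rejecting H₀ when H₀ is actually true (false positive) — here, concluding that a new website layout increases conversions when in fact this is not the case. Consequence: rolling out a layout that doesn't actually help — wasted engineering effort.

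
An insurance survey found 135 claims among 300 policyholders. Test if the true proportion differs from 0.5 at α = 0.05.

p̂ = 0.45, p₀ = 0.5. z = (p̂ - p₀)/√(p₀(1-p₀)/n) = -1.732. Critical: ±1.96. Fail to reject H₀.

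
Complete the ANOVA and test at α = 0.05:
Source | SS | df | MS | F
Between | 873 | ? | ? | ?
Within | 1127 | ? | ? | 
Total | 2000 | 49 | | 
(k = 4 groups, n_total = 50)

df_between = 3, df_within = 46. MS_between = 291.0, MS_within = 24.5. F = 11.878, F_crit ≈ 2.807. Reject H₀.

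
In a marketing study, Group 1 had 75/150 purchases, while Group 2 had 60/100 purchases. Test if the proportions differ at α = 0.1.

p̂₁ = 0.5, p̂₂ = 0.6, pooled p̂ = 0.54. z = -1.554. Critical: ±1.645. Fail to reject H₀.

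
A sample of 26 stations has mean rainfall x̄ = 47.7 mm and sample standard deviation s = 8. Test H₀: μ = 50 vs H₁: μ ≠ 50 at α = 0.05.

t = (x̄ - μ₀)/(s/√n) = (47.7 - 50)/(8/√26) = -1.466. df = 25, critical t = ±2.06. Fail to reject H₀.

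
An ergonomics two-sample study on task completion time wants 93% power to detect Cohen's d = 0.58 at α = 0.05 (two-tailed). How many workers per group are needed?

z_{α/2} = 1.96, z_β = Φ⁻¹(0.93) = 1.476. For medium effect (d = 0.58): n per group = 2(z_{α/2} + z_β)²/d² = 2(1.96 + 1.476)²/0.58² = 70.2 → 71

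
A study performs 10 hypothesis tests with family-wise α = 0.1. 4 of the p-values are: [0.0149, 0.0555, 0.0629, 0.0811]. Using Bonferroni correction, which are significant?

Bonferroni α = 0.1/10 = 0.01. None of the given p-values are significant.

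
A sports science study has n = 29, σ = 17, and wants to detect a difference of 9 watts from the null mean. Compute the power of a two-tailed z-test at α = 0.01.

SE = σ/√n = 17/√29 = 3.157. Non-centrality λ = d/SE = 9/3.157 = 2.851. Power ≈ Φ(λ - z_{α/2}) = Φ(2.851 - 2.576) = Φ(0.275) = 0.608.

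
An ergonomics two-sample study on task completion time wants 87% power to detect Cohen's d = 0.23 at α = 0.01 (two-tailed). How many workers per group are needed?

z_{α/2} = 2.576, z_β = Φ⁻¹(0.87) = 1.126. For small effect (d = 0.23): n per group = 2(z_{α/2} + z_β)²/d² = 2(2.576 + 1.126)²/0.23² = 518.1 → 519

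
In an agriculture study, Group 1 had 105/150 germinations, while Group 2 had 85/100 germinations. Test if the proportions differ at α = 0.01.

p̂₁ = 0.7, p̂₂ = 0.85, pooled p̂ = 0.76. z = -2.721. Critical: ±2.576. Reject H₀.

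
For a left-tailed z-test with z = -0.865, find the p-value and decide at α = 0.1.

p = P(Z < -0.865) = Φ(-0.865) ≈ 0.1935. Since p ≥ 0.1, fail to reject H₀ (not significant) at α = 0.1.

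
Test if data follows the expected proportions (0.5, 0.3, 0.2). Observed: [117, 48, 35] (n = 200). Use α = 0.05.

Expected: [100.0, 60.0, 40.0]. χ² = 5.915. df = 2, critical = 5.991. Fail to reject H₀.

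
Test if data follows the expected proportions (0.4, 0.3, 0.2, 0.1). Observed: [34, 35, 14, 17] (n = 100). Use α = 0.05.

Expected: [40.0, 30.0, 20.0, 10.0]. χ² = 8.433. df = 3, critical = 7.815. Reject H₀.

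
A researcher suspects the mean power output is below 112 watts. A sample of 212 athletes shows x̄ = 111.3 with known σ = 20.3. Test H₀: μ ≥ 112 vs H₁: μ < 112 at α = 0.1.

z = -0.502. Critical value: -1.28. Fail to reject H₀.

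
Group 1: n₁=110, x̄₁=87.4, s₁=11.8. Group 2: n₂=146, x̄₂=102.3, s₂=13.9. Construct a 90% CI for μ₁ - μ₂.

Difference = -14.9. SE = √(11.8²/110 + 13.9²/146) = 1.609. CI = (-17.55, -12.25)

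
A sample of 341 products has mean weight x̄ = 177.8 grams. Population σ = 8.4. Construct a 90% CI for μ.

CI = x̄ ± z*(σ/√n) = 177.8 ± 1.645(8.4/√341) = 177.8 ± 0.75 = (177.05, 178.55)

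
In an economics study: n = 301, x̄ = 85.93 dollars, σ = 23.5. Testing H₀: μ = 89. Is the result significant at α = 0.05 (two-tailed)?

z = (85.93 - 89)/(23.5/√301) = -2.266. Since |z| > 1.96, significant at α = 0.05.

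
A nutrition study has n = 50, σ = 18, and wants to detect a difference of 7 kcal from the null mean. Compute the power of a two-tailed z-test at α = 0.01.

SE = σ/√n = 18/√50 = 2.546. Non-centrality λ = d/SE = 7/2.546 = 2.75. Power ≈ Φ(λ - z_{α/2}) = Φ(2.75 - 2.576) = Φ(0.174) = 0.569.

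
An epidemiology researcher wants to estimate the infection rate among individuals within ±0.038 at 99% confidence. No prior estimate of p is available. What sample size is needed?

Conservative approach: use p = 0.5 (maximizes p(1-p) = 0.25). n = z²(0.25)/E² = 2.576²×0.25/0.038² = 1148.9 → n = 1149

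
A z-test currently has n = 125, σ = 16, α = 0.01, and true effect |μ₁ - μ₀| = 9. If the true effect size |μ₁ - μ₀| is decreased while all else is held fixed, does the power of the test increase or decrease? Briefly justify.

Power decreases: a smaller true effect decreases the non-centrality λ = |μ₁ - μ₀|/(σ/√n).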